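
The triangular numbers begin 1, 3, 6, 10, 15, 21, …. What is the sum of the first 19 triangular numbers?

Σ i(i+1)/2 = (Σi² + Σi) / 2 over i = 1..19.
Σi = 190 and Σi² = 2470.
(1·2470 + 1·190) / 2 = 2660/2 = 1330.

1330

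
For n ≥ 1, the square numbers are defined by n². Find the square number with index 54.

The 54th square number is n² with n = 54.
54² = 2916.

2916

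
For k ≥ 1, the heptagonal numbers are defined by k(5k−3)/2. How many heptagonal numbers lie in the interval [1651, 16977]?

The n-th heptagonal number is n(5n−3)/2.
Smallest index with value ≥ 1651: n = 26 (giving 1651).
Largest index with value ≤ 16977: n = 82 (giving 16687).
Indices 26 through 82: 57 terms.

57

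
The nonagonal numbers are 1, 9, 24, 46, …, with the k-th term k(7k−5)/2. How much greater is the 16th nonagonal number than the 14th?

16·(7·16 − 5)/2 = 856 and 14·(7·14 − 5)/2 = 651.
Difference: 856 − 651 = 205.

205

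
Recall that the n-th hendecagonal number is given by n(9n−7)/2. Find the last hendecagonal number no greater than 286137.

Solve n(9n−7)/2 ≤ 286137 for integer n.
n = 252 gives 284886 ≤ 286137, while n = 253 gives 287155 > 286137; so the answer is 284886.

284886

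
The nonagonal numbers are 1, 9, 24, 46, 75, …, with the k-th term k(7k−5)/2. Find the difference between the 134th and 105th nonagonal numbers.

24186

134·(7·134 − 5)/2 = 62511 and 105·(7·105 − 5)/2 = 38325.
Difference: 62511 − 38325 = 24186.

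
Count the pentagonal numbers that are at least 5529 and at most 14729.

The n-th pentagonal number is n(3n−1)/2.
Smallest index with value ≥ 5529: n = 61 (giving 5551).
Largest index with value ≤ 14729: n = 99 (giving 14652).
Indices 61 through 99: 39 terms.

39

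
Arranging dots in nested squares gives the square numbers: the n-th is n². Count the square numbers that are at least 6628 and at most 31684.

97

The n-th square number is n².
Smallest index with value ≥ 6628: n = 82 (giving 6724).
Largest index with value ≤ 31684: n = 178 (giving 31684).
Indices 82 through 178: 97 terms.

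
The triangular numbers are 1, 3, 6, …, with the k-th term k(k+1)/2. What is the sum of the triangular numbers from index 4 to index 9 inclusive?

155

Σ i(i+1)/2 = (Σi² + Σi) / 2 over i = 4..9.
Σi = 45 − 6 = 39 and Σi² = 285 − 14 = 271.
(1·271 + 1·39) / 2 = 310/2 = 155.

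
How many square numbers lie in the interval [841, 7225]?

57

The n-th square number is n².
Smallest index with value ≥ 841: n = 29 (giving 841).
Largest index with value ≤ 7225: n = 85 (giving 7225).
Indices 29 through 85: 57 terms.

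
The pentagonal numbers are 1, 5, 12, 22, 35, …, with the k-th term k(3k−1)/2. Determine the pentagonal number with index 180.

The 180th pentagonal number is n(3n−1)/2 with n = 180.
180·(3·180 − 1)/2 = 180·539/2 = 48510.

48510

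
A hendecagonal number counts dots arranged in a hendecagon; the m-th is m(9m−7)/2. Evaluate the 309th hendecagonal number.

428583

The 309th hendecagonal number is n(9n−7)/2 with n = 309.
309·(9·309 − 7)/2 = 309·2774/2 = 309·1387 = 428583.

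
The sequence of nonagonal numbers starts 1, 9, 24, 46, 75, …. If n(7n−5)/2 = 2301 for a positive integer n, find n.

26

Set n(7n−5)/2 = 2301, giving 7n² − 5n − 4602 = 0.
The discriminant is 25 + 56·2301 = 128881, and √128881 = 359.
So n = (5 + 359) / 14 = 364/14 = 26.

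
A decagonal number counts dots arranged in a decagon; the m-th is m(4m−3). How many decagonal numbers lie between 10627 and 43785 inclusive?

The n-th decagonal number is n(4n−3).
Smallest index with value ≥ 10627: n = 52 (giving 10660).
Largest index with value ≤ 43785: n = 105 (giving 43785).
Indices 52 through 105: 54 terms.

54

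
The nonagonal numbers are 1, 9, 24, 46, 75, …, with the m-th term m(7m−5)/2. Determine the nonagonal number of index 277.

267859

The 277th nonagonal number is n(7n−5)/2 with n = 277.
277·(7·277 − 5)/2 = 277·1934/2 = 277·967 = 267859.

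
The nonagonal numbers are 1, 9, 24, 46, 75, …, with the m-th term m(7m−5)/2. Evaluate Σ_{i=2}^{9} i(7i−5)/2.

Σ i(7i−5)/2 = (7Σi² − 5Σi) / 2 over i = 2..9.
Σi = 45 − 1 = 44 and Σi² = 285 − 1 = 284.
(7·284 − 5·44) / 2 = 1768/2 = 884.

884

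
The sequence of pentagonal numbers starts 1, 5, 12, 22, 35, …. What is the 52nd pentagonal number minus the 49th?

453

52·(3·52 − 1)/2 = 4030 and 49·(3·49 − 1)/2 = 3577.
Difference: 4030 − 3577 = 453.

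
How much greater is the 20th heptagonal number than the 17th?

20·(5·20 − 3)/2 = 970 and 17·(5·17 − 3)/2 = 697.
Difference: 970 − 697 = 273.

273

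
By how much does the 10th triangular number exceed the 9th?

10

Consecutive triangular numbers differ by n: T_{10} − T_{9} = 10.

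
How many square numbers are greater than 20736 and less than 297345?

401

The n-th square number is n².
Smallest index with value > 20736: n = 145 (giving 21025).
Largest index with value < 297345: n = 545 (giving 297025).
Indices 145 through 545: 401 terms.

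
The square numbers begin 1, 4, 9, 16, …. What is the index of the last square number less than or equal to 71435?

267

Solve n² ≤ 71435 for integer n.
n = 267 gives 71289 ≤ 71435, while n = 268 gives 71824 > 71435; so the answer is index 267.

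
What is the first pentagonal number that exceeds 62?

Solve n(3n−1)/2 > 62 for integer n.
The largest n with value ≤ 62 is 6 (since 51 ≤ 62 < 70), so the first above is n = 7, value 70.

70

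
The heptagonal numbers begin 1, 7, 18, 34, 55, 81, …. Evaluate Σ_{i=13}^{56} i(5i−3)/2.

146388

Σ i(5i−3)/2 = (5Σi² − 3Σi) / 2 over i = 13..56.
Σi = 1596 − 78 = 1518 and Σi² = 60116 − 650 = 59466.
(5·59466 − 3·1518) / 2 = 292776/2 = 146388.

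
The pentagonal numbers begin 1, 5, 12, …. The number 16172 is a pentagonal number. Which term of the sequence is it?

104

Set n(3n−1)/2 = 16172, giving 3n² − n − 32344 = 0.
So n = (1 + 623) / 6 = 624/6 = 104.
Check: 104·(3·104 − 1)/2 = 16172. ✓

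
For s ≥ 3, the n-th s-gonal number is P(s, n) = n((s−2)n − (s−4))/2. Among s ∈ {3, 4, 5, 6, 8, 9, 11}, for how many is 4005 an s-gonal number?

s = 3: P(3, 89) = 4005. ✓
s = 4: P(4, 63) = 3969 and P(4, 64) = 4096; 4005 is not s-gonal.
s = 5: P(5, 51) = 3876 and P(5, 52) = 4030; 4005 is not s-gonal.
s = 6: P(6, 45) = 4005. ✓
s = 8: P(8, 36) = 3816 and P(8, 37) = 4033; 4005 is not s-gonal.
s = 9: P(9, 34) = 3961 and P(9, 35) = 4200; 4005 is not s-gonal.
s = 11: P(11, 30) = 3945 and P(11, 31) = 4216; 4005 is not s-gonal.
Hits: s ∈ {3, 6} → 2.

2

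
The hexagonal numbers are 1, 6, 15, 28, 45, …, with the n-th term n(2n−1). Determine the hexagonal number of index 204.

The 204th hexagonal number is n(2n−1) with n = 204.
204·(2·204 − 1) = 204·407 = 83028.

83028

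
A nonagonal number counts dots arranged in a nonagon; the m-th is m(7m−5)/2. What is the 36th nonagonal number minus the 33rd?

717

36·(7·36 − 5)/2 = 4446 and 33·(7·33 − 5)/2 = 3729.
Difference: 4446 − 3729 = 717.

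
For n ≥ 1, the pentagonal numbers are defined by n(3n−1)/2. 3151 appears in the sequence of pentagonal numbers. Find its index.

Set n(3n−1)/2 = 3151, giving 3n² − n − 6302 = 0.
So n = (1 + 275) / 6 = 276/6 = 46.
Check: 46·(3·46 − 1)/2 = 3151. ✓

46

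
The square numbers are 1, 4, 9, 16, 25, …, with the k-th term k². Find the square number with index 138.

19044

The 138th square number is n² with n = 138.
138² = 19044.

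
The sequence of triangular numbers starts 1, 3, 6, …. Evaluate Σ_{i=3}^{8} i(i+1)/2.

116

Σ i(i+1)/2 = (Σi² + Σi) / 2 over i = 3..8.
Σi = 36 − 3 = 33 and Σi² = 204 − 5 = 199.
(1·199 + 1·33) / 2 = 232/2 = 116.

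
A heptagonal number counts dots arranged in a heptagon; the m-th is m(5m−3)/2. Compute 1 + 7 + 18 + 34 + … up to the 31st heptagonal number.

25296

Σ i(5i−3)/2 = (5Σi² − 3Σi) / 2 over i = 1..31.
Σi = 496 and Σi² = 10416.
(5·10416 − 3·496) / 2 = 50592/2 = 25296.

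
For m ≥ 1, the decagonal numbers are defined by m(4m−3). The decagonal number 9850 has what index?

50

Set n(4n−3) = 9850, giving 4n² − 3n − 9850 = 0.
The discriminant is 9 + 16·9850 = 157609, and √157609 = 397.
So n = (3 + 397) / 8 = 400/8 = 50.
Check: 50·(4·50 − 3) = 9850. ✓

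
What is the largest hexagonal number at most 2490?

2415

Solve n(2n−1) ≤ 2490 for integer n.
n = 35 gives 2415 ≤ 2490, while n = 36 gives 2556 > 2490; so the answer is 2415.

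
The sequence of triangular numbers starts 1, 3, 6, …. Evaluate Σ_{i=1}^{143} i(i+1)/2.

Σ i(i+1)/2 = (Σi² + Σi) / 2 over i = 1..143.
Σi = 10296 and Σi² = 984984.
(1·984984 + 1·10296) / 2 = 995280/2 = 497640.

497640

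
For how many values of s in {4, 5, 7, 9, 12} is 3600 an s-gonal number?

s = 4: P(4, 60) = 3600. ✓
s = 5: P(5, 49) = 3577 and P(5, 50) = 3725; 3600 is not s-gonal.
s = 7: P(7, 38) = 3553 and P(7, 39) = 3744; 3600 is not s-gonal.
s = 9: P(9, 32) = 3504 and P(9, 33) = 3729; 3600 is not s-gonal.
s = 12: P(12, 27) = 3537 and P(12, 28) = 3808; 3600 is not s-gonal.
Hits: s ∈ {4} → 1.

1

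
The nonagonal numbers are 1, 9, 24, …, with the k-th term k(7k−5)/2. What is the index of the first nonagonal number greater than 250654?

Solve n(7n−5)/2 > 250654 for integer n.
The largest n with value ≤ 250654 is 267 (since 248844 ≤ 250654 < 250714), so the first above is n = 268, value 250714.

268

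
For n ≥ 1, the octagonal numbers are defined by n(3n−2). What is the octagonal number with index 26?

26·(3·26 − 2) = 26·76 = 1976.

1976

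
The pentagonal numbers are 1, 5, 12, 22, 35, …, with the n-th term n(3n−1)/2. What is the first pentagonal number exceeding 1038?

1080

Solve n(3n−1)/2 > 1038 for integer n.
The largest n with value ≤ 1038 is 26 (since 1001 ≤ 1038 < 1080), so the first above is n = 27, value 1080.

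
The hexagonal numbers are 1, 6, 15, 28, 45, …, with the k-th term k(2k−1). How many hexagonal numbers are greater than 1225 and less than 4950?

The n-th hexagonal number is n(2n−1).
Smallest index with value > 1225: n = 26 (giving 1326).
Largest index with value < 4950: n = 49 (giving 4753).
Indices 26 through 49: 24 terms.

24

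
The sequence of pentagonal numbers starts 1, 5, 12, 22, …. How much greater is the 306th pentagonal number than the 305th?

916

Consecutive pentagonal numbers differ by 3n − 2: here 3·306 − 2 = 916.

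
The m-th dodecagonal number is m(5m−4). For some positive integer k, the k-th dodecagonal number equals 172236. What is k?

186

Set n(5n−4) = 172236, giving 5n² − 4n − 172236 = 0.
So n = (4 + 1856) / 10 = 1860/10 = 186.
Check: 186·(5·186 − 4) = 172236. ✓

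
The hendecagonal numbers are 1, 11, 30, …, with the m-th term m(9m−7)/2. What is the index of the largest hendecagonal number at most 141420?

177

Solve n(9n−7)/2 ≤ 141420 for integer n.
n = 177 gives 140361 ≤ 141420, while n = 178 gives 141955 > 141420; so the answer is index 177.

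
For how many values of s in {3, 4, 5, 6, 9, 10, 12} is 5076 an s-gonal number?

1

s = 3: P(3, 100) = 5050 and P(3, 101) = 5151; 5076 is not s-gonal.
s = 4: P(4, 71) = 5041 and P(4, 72) = 5184; 5076 is not s-gonal.
s = 5: P(5, 58) = 5017 and P(5, 59) = 5192; 5076 is not s-gonal.
s = 6: P(6, 50) = 4950 and P(6, 51) = 5151; 5076 is not s-gonal.
s = 9: P(9, 38) = 4959 and P(9, 39) = 5226; 5076 is not s-gonal.
s = 10: P(10, 36) = 5076. ✓
s = 12: P(12, 32) = 4992 and P(12, 33) = 5313; 5076 is not s-gonal.
Hits: s ∈ {10} → 1.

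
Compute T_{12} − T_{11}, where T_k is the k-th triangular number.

Consecutive triangular numbers differ by n: T_{12} − T_{11} = 12.

12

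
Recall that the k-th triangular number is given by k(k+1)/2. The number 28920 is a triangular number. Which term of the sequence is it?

Set n(n+1)/2 = 28920, giving n² + n − 57840 = 0.
The discriminant is 1 + 8·28920 = 231361, and √231361 = 481.
So n = (-1 + 481) / 2 = 480/2 = 240.
Check: 240·241/2 = 28920. ✓

240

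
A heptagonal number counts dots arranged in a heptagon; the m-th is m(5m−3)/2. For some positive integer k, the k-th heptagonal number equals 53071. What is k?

Set n(5n−3)/2 = 53071, giving 5n² − 3n − 106142 = 0.
The discriminant is 9 + 40·53071 = 2122849, and √2122849 = 1457.
So n = (3 + 1457) / 10 = 1460/10 = 146.
Check: 146·(5·146 − 3)/2 = 53071. ✓

146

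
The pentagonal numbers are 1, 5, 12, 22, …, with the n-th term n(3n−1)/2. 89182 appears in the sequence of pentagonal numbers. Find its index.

Set n(3n−1)/2 = 89182, giving 3n² − n − 178364 = 0.
So n = (1 + 1463) / 6 = 1464/6 = 244.
Check: 244·(3·244 − 1)/2 = 89182. ✓

244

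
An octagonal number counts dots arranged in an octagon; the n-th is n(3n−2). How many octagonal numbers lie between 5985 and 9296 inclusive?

The n-th octagonal number is n(3n−2).
Smallest index with value ≥ 5985: n = 45 (giving 5985).
Largest index with value ≤ 9296: n = 56 (giving 9296).
Indices 45 through 56: 12 terms.

12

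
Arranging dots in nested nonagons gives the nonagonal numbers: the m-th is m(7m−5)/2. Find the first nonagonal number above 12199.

12450

Solve n(7n−5)/2 > 12199 for integer n.
The largest n with value ≤ 12199 is 59 (since 12036 ≤ 12199 < 12450), so the first above is n = 60, value 12450.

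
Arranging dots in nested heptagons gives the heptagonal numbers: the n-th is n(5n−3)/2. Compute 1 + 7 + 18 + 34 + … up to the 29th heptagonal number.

20735

Σ i(5i−3)/2 = (5Σi² − 3Σi) / 2 over i = 1..29.
Σi = 435 and Σi² = 8555.
(5·8555 − 3·435) / 2 = 41470/2 = 20735.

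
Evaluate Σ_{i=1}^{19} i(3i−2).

7030

Σ i(3i−2) = 3Σi² − 2Σi over i = 1..19.
Σi = 190 and Σi² = 2470.
3·2470 − 2·190 = 7030.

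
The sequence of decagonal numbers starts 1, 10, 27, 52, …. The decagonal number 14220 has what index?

Set n(4n−3) = 14220, giving 4n² − 3n − 14220 = 0.
So n = (3 + 477) / 8 = 480/8 = 60.
Check: 60·(4·60 − 3) = 14220. ✓

60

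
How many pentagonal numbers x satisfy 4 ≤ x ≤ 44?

The n-th pentagonal number is n(3n−1)/2.
Smallest index with value ≥ 4: n = 2 (giving 5).
Largest index with value ≤ 44: n = 5 (giving 35).
Indices 2 through 5: 4 terms.

4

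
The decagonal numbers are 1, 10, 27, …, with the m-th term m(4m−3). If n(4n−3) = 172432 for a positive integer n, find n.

208

Set n(4n−3) = 172432, giving 4n² − 3n − 172432 = 0.
The discriminant is 9 + 16·172432 = 2758921, and √2758921 = 1661.
So n = (3 + 1661) / 8 = 1664/8 = 208.
Check: 208·(4·208 − 3) = 172432. ✓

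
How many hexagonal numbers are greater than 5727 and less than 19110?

The n-th hexagonal number is n(2n−1).
Smallest index with value > 5727: n = 54 (giving 5778).
Largest index with value < 19110: n = 97 (giving 18721).
Indices 54 through 97: 44 terms.

44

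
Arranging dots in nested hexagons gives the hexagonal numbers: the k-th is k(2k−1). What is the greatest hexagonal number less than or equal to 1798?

1770

Solve n(2n−1) ≤ 1798 for integer n.
n = 30 gives 1770 ≤ 1798, while n = 31 gives 1891 > 1798; so the answer is 1770.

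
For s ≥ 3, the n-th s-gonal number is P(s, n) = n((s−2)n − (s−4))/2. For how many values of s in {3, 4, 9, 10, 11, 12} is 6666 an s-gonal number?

1

s = 3: P(3, 114) = 6555 and P(3, 115) = 6670; 6666 is not s-gonal.
s = 4: P(4, 81) = 6561 and P(4, 82) = 6724; 6666 is not s-gonal.
s = 9: P(9, 44) = 6666. ✓
s = 10: P(10, 41) = 6601 and P(10, 42) = 6930; 6666 is not s-gonal.
s = 11: P(11, 38) = 6365 and P(11, 39) = 6708; 6666 is not s-gonal.
s = 12: P(12, 36) = 6336 and P(12, 37) = 6697; 6666 is not s-gonal.
Hits: s ∈ {9} → 1.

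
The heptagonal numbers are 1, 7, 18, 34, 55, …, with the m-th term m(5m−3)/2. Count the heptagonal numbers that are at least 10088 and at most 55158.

The n-th heptagonal number is n(5n−3)/2.
Smallest index with value ≥ 10088: n = 64 (giving 10144).
Largest index with value ≤ 55158: n = 148 (giving 54538).
Indices 64 through 148: 85 terms.

85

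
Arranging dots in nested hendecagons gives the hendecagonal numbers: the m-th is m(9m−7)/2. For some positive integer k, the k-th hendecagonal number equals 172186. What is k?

196

Set n(9n−7)/2 = 172186, giving 9n² − 7n − 344372 = 0.
The discriminant is 49 + 72·172186 = 12397441, and √12397441 = 3521.
So n = (7 + 3521) / 18 = 3528/18 = 196.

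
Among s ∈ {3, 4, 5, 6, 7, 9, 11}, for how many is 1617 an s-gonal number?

1

s = 3: P(3, 56) = 1596 and P(3, 57) = 1653; 1617 is not s-gonal.
s = 4: P(4, 40) = 1600 and P(4, 41) = 1681; 1617 is not s-gonal.
s = 5: P(5, 33) = 1617. ✓
s = 6: P(6, 28) = 1540 and P(6, 29) = 1653; 1617 is not s-gonal.
s = 7: P(7, 25) = 1525 and P(7, 26) = 1651; 1617 is not s-gonal.
s = 9: P(9, 21) = 1491 and P(9, 22) = 1639; 1617 is not s-gonal.
s = 11: P(11, 19) = 1558 and P(11, 20) = 1730; 1617 is not s-gonal.
Hits: s ∈ {5} → 1.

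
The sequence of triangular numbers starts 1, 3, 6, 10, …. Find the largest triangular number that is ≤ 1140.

1128

Solve n(n+1)/2 ≤ 1140 for integer n.
n = 47 gives 1128 ≤ 1140, while n = 48 gives 1176 > 1140; so the answer is 1128.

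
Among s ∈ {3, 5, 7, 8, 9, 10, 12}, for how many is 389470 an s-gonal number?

1

s = 3: P(3, 882) = 389403 and P(3, 883) = 390286; 389470 is not s-gonal.
s = 5: P(5, 509) = 388367 and P(5, 510) = 389895; 389470 is not s-gonal.
s = 7: P(7, 395) = 389470. ✓
s = 8: P(8, 360) = 388080 and P(8, 361) = 390241; 389470 is not s-gonal.
s = 9: P(9, 333) = 387279 and P(9, 334) = 389611; 389470 is not s-gonal.
s = 10: P(10, 312) = 388440 and P(10, 313) = 390937; 389470 is not s-gonal.
s = 12: P(12, 279) = 388089 and P(12, 280) = 390880; 389470 is not s-gonal.
Hits: s ∈ {7} → 1.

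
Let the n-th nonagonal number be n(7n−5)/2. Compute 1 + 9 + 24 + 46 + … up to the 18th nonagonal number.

6954

Σ i(7i−5)/2 = (7Σi² − 5Σi) / 2 over i = 1..18.
Σi = 171 and Σi² = 2109.
(7·2109 − 5·171) / 2 = 13908/2 = 6954.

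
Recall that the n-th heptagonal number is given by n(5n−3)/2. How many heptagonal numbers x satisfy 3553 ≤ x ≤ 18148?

The n-th heptagonal number is n(5n−3)/2.
Smallest index with value ≥ 3553: n = 38 (giving 3553).
Largest index with value ≤ 18148: n = 85 (giving 17935).
Indices 38 through 85: 48 terms.

48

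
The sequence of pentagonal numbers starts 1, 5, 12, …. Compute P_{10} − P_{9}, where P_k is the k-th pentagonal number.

28

Consecutive pentagonal numbers differ by 3n − 2: here 3·10 − 2 = 28.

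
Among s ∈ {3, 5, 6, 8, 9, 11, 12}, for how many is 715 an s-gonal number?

2

s = 3: P(3, 37) = 703 and P(3, 38) = 741; 715 is not s-gonal.
s = 5: P(5, 22) = 715. ✓
s = 6: P(6, 19) = 703 and P(6, 20) = 780; 715 is not s-gonal.
s = 8: P(8, 15) = 645 and P(8, 16) = 736; 715 is not s-gonal.
s = 9: P(9, 14) = 651 and P(9, 15) = 750; 715 is not s-gonal.
s = 11: P(11, 13) = 715. ✓
s = 12: P(12, 12) = 672 and P(12, 13) = 793; 715 is not s-gonal.
Hits: s ∈ {5, 11} → 2.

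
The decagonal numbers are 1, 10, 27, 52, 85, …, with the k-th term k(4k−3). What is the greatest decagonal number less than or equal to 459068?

458667

Solve n(4n−3) ≤ 459068 for integer n.
n = 339 gives 458667 ≤ 459068, while n = 340 gives 461380 > 459068; so the answer is 458667.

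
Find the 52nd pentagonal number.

The 52nd pentagonal number is n(3n−1)/2 with n = 52.
52·(3·52 − 1)/2 = 52·155/2 = 4030.

4030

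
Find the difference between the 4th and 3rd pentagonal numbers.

10

Consecutive pentagonal numbers differ by 3n − 2: here 3·4 − 2 = 10.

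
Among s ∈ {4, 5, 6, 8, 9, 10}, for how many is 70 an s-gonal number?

s = 4: P(4, 8) = 64 and P(4, 9) = 81; 70 is not s-gonal.
s = 5: P(5, 7) = 70. ✓
s = 6: P(6, 6) = 66 and P(6, 7) = 91; 70 is not s-gonal.
s = 8: P(8, 5) = 65 and P(8, 6) = 96; 70 is not s-gonal.
s = 9: P(9, 4) = 46 and P(9, 5) = 75; 70 is not s-gonal.
s = 10: P(10, 4) = 52 and P(10, 5) = 85; 70 is not s-gonal.
Hits: s ∈ {5} → 1.

1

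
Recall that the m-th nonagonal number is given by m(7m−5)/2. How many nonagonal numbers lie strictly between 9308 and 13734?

The n-th nonagonal number is n(7n−5)/2.
Smallest index with value > 9308: n = 52 (giving 9334).
Largest index with value < 13734: n = 62 (giving 13299).
Indices 52 through 62: 11 terms.

11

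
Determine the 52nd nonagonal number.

52·(7·52 − 5)/2 = 52·359/2 = 9334.

9334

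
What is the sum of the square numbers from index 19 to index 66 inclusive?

95912

Σ_{i=19}^{66} i² = 98021 − 2109 = 95912.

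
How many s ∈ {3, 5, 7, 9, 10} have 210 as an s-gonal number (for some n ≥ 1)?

2

s = 3: P(3, 20) = 210. ✓
s = 5: P(5, 12) = 210. ✓
s = 7: P(7, 9) = 189 and P(7, 10) = 235; 210 is not s-gonal.
s = 9: P(9, 8) = 204 and P(9, 9) = 261; 210 is not s-gonal.
s = 10: P(10, 7) = 175 and P(10, 8) = 232; 210 is not s-gonal.
Hits: s ∈ {3, 5} → 2.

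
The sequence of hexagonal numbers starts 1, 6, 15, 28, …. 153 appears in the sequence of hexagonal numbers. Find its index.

9

Set n(2n−1) = 153, giving 2n² − n − 153 = 0.
The discriminant is 1 + 8·153 = 1225, and √1225 = 35.
So n = (1 + 35) / 4 = 36/4 = 9.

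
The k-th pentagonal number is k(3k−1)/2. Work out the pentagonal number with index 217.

70525

217·(3·217 − 1)/2 = 217·650/2 = 217·325 = 70525.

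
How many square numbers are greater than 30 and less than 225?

9

The n-th square number is n².
Smallest index with value > 30: n = 6 (giving 36).
Largest index with value < 225: n = 14 (giving 196).
Indices 6 through 14: 9 terms.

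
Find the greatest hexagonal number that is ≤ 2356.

Solve n(2n−1) ≤ 2356 for integer n.
n = 34 gives 2278 ≤ 2356, while n = 35 gives 2415 > 2356; so the answer is 2278.

2278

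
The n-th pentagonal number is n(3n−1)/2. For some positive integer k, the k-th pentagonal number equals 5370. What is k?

60

Set n(3n−1)/2 = 5370, giving 3n² − n − 10740 = 0.
The discriminant is 1 + 24·5370 = 128881, and √128881 = 359.
So n = (1 + 359) / 6 = 360/6 = 60.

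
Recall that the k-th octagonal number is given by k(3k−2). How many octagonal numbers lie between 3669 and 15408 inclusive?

The n-th octagonal number is n(3n−2).
Smallest index with value ≥ 3669: n = 36 (giving 3816).
Largest index with value ≤ 15408: n = 72 (giving 15408).
Indices 36 through 72: 37 terms.

37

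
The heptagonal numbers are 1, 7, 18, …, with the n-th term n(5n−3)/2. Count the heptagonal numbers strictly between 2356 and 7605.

24

The n-th heptagonal number is n(5n−3)/2.
Smallest index with value > 2356: n = 32 (giving 2512).
Largest index with value < 7605: n = 55 (giving 7480).
Indices 32 through 55: 24 terms.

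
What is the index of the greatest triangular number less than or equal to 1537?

54

Solve n(n+1)/2 ≤ 1537 for integer n.
n = 54 gives 1485 ≤ 1537, while n = 55 gives 1540 > 1537; so the answer is index 54.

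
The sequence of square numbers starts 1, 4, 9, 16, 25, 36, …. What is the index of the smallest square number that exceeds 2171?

47

Solve n² > 2171 for integer n.
The largest n with value ≤ 2171 is 46 (since 2116 ≤ 2171 < 2209), so the first above is n = 47, value 2209.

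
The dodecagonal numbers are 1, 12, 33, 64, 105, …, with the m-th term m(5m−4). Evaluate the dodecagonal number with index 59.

59·(5·59 − 4) = 59·291 = 17169.

17169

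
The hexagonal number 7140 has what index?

Set n(2n−1) = 7140, giving 2n² − n − 7140 = 0.
So n = (1 + 239) / 4 = 240/4 = 60.

60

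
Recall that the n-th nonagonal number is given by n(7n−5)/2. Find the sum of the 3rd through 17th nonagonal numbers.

5855

Σ i(7i−5)/2 = (7Σi² − 5Σi) / 2 over i = 3..17.
Σi = 153 − 3 = 150 and Σi² = 1785 − 5 = 1780.
(7·1780 − 5·150) / 2 = 11710/2 = 5855.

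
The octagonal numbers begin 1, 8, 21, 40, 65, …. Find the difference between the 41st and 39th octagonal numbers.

41·(3·41 − 2) = 4961 and 39·(3·39 − 2) = 4485.
Difference: 4961 − 4485 = 476.

476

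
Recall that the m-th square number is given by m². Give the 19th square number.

The 19th square number is n² with n = 19.
19² = 361.

361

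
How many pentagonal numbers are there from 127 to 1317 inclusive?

The n-th pentagonal number is n(3n−1)/2.
Smallest index with value ≥ 127: n = 10 (giving 145).
Largest index with value ≤ 1317: n = 29 (giving 1247).
Indices 10 through 29: 20 terms.

20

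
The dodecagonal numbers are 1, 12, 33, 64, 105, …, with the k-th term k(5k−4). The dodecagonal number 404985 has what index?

Set n(5n−4) = 404985, giving 5n² − 4n − 404985 = 0.
So n = (4 + 2846) / 10 = 2850/10 = 285.
Check: 285·(5·285 − 4) = 404985. ✓

285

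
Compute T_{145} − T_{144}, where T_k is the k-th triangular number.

Consecutive triangular numbers differ by n: T_{145} − T_{144} = 145.

145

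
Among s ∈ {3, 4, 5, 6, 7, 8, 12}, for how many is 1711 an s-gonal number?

1

s = 3: P(3, 58) = 1711. ✓
s = 4: P(4, 41) = 1681 and P(4, 42) = 1764; 1711 is not s-gonal.
s = 5: P(5, 33) = 1617 and P(5, 34) = 1717; 1711 is not s-gonal.
s = 6: P(6, 29) = 1653 and P(6, 30) = 1770; 1711 is not s-gonal.
s = 7: P(7, 26) = 1651 and P(7, 27) = 1782; 1711 is not s-gonal.
s = 8: P(8, 24) = 1680 and P(8, 25) = 1825; 1711 is not s-gonal.
s = 12: P(12, 18) = 1548 and P(12, 19) = 1729; 1711 is not s-gonal.
Hits: s ∈ {3} → 1.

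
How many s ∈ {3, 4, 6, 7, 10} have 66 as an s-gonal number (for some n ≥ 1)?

2

s = 3: P(3, 11) = 66. ✓
s = 4: P(4, 8) = 64 and P(4, 9) = 81; 66 is not s-gonal.
s = 6: P(6, 6) = 66. ✓
s = 7: P(7, 5) = 55 and P(7, 6) = 81; 66 is not s-gonal.
s = 10: P(10, 4) = 52 and P(10, 5) = 85; 66 is not s-gonal.
Hits: s ∈ {3, 6} → 2.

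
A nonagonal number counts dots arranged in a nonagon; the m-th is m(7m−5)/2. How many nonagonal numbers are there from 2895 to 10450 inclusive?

26

The n-th nonagonal number is n(7n−5)/2.
Smallest index with value ≥ 2895: n = 30 (giving 3075).
Largest index with value ≤ 10450: n = 55 (giving 10450).
Indices 30 through 55: 26 terms.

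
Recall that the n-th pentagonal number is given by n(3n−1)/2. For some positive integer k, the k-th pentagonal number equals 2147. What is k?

Set n(3n−1)/2 = 2147, giving 3n² − n − 4294 = 0.
The discriminant is 1 + 24·2147 = 51529, and √51529 = 227.
So n = (1 + 227) / 6 = 228/6 = 38.
Check: 38·(3·38 − 1)/2 = 2147. ✓

38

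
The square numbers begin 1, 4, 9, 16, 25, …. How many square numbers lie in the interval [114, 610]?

The n-th square number is n².
Smallest index with value ≥ 114: n = 11 (giving 121).
Largest index with value ≤ 610: n = 24 (giving 576).
Indices 11 through 24: 14 terms.

14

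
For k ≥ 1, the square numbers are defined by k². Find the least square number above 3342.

Solve n² > 3342 for integer n.
The largest n with value ≤ 3342 is 57 (since 3249 ≤ 3342 < 3364), so the first above is n = 58, value 3364.

3364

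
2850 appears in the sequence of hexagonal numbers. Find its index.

Set n(2n−1) = 2850, giving 2n² − n − 2850 = 0.
The discriminant is 1 + 8·2850 = 22801, and √22801 = 151.
So n = (1 + 151) / 4 = 152/4 = 38.

38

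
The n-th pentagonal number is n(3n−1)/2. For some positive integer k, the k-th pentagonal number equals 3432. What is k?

Set n(3n−1)/2 = 3432, giving 3n² − n − 6864 = 0.
The discriminant is 1 + 24·3432 = 82369, and √82369 = 287.
So n = (1 + 287) / 6 = 288/6 = 48.

48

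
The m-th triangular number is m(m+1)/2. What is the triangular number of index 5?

15

The 5th triangular number is n(n+1)/2 with n = 5.
5·6/2 = 30/2 = 15.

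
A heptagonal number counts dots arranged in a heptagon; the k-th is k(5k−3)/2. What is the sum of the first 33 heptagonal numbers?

Σ i(5i−3)/2 = (5Σi² − 3Σi) / 2 over i = 1..33.
Σi = 561 and Σi² = 12529.
(5·12529 − 3·561) / 2 = 60962/2 = 30481.

30481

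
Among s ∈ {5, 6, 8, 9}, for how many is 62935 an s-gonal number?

s = 5: P(5, 205) = 62935. ✓
s = 6: P(6, 177) = 62481 and P(6, 178) = 63190; 62935 is not s-gonal.
s = 8: P(8, 145) = 62785 and P(8, 146) = 63656; 62935 is not s-gonal.
s = 9: P(9, 134) = 62511 and P(9, 135) = 63450; 62935 is not s-gonal.
Hits: s ∈ {5} → 1.

1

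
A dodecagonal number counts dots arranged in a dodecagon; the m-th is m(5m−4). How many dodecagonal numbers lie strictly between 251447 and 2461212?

The n-th dodecagonal number is n(5n−4).
Smallest index with value > 251447: n = 225 (giving 252225).
Largest index with value < 2461212: n = 701 (giving 2454201).
Indices 225 through 701: 477 terms.

477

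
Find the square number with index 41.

The 41st square number is n² with n = 41.
41² = 1681.

1681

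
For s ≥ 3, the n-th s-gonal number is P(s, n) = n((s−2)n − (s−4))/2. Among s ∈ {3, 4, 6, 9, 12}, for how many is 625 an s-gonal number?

1

s = 3: P(3, 34) = 595 and P(3, 35) = 630; 625 is not s-gonal.
s = 4: P(4, 25) = 625. ✓
s = 6: P(6, 17) = 561 and P(6, 18) = 630; 625 is not s-gonal.
s = 9: P(9, 13) = 559 and P(9, 14) = 651; 625 is not s-gonal.
s = 12: P(12, 11) = 561 and P(12, 12) = 672; 625 is not s-gonal.
Hits: s ∈ {4} → 1.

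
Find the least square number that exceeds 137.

144

Solve n² > 137 for integer n.
The largest n with value ≤ 137 is 11 (since 121 ≤ 137 < 144), so the first above is n = 12, value 144.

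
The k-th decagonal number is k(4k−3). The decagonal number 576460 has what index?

Set n(4n−3) = 576460, giving 4n² − 3n − 576460 = 0.
The discriminant is 9 + 16·576460 = 9223369, and √9223369 = 3037.
So n = (3 + 3037) / 8 = 3040/8 = 380.

380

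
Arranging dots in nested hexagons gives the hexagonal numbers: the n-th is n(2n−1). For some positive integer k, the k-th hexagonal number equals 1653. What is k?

29

Set n(2n−1) = 1653, giving 2n² − n − 1653 = 0.
The discriminant is 1 + 8·1653 = 13225, and √13225 = 115.
So n = (1 + 115) / 4 = 116/4 = 29.
Check: 29·(2·29 − 1) = 1653. ✓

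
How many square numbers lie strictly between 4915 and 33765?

113

The n-th square number is n².
Smallest index with value > 4915: n = 71 (giving 5041).
Largest index with value < 33765: n = 183 (giving 33489).
Indices 71 through 183: 113 terms.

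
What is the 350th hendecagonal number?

350·(9·350 − 7)/2 = 350·3143/2 = 550025.

550025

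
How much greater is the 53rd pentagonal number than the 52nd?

157

Consecutive pentagonal numbers differ by 3n − 2: here 3·53 − 2 = 157.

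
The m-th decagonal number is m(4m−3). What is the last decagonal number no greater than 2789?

2626

Solve n(4n−3) ≤ 2789 for integer n.
n = 26 gives 2626 ≤ 2789, while n = 27 gives 2835 > 2789; so the answer is 2626.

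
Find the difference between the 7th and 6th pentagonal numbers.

Consecutive pentagonal numbers differ by 3n − 2: here 3·7 − 2 = 19.

19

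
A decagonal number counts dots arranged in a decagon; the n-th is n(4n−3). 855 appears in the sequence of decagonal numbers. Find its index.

15

Set n(4n−3) = 855, giving 4n² − 3n − 855 = 0.
The discriminant is 9 + 16·855 = 13689, and √13689 = 117.
So n = (3 + 117) / 8 = 120/8 = 15.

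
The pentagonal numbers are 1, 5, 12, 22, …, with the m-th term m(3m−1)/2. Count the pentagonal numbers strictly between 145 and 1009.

16

The n-th pentagonal number is n(3n−1)/2.
Smallest index with value > 145: n = 11 (giving 176).
Largest index with value < 1009: n = 26 (giving 1001).
Indices 11 through 26: 16 terms.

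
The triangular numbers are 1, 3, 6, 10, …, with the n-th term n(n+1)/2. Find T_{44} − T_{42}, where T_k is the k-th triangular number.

87

44·45/2 = 990 and 42·43/2 = 903.
Difference: 990 − 903 = 87.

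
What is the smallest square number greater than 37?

Solve n² > 37 for integer n.
The largest n with value ≤ 37 is 6 (since 36 ≤ 37 < 49), so the first above is n = 7, value 49.

49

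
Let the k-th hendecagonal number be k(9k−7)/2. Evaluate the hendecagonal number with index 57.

14421

The 57th hendecagonal number is n(9n−7)/2 with n = 57.
57·(9·57 − 7)/2 = 57·506/2 = 57·253 = 14421.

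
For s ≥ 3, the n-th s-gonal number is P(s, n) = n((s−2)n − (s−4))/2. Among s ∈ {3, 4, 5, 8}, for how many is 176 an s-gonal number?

s = 3: P(3, 18) = 171 and P(3, 19) = 190; 176 is not s-gonal.
s = 4: P(4, 13) = 169 and P(4, 14) = 196; 176 is not s-gonal.
s = 5: P(5, 11) = 176. ✓
s = 8: P(8, 8) = 176. ✓
Hits: s ∈ {5, 8} → 2.

2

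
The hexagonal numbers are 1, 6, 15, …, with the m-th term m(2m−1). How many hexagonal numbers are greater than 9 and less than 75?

4

The n-th hexagonal number is n(2n−1).
Smallest index with value > 9: n = 3 (giving 15).
Largest index with value < 75: n = 6 (giving 66).
Indices 3 through 6: 4 terms.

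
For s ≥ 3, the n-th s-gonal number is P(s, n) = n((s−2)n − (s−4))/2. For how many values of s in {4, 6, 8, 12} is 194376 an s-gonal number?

1

s = 4: P(4, 440) = 193600 and P(4, 441) = 194481; 194376 is not s-gonal.
s = 6: P(6, 312) = 194376. ✓
s = 8: P(8, 254) = 193040 and P(8, 255) = 194565; 194376 is not s-gonal.
s = 12: P(12, 197) = 193257 and P(12, 198) = 195228; 194376 is not s-gonal.
Hits: s ∈ {6} → 1.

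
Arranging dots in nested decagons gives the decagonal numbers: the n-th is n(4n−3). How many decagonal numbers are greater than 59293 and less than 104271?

The n-th decagonal number is n(4n−3).
Smallest index with value > 59293: n = 123 (giving 60147).
Largest index with value < 104271: n = 161 (giving 103201).
Indices 123 through 161: 39 terms.

39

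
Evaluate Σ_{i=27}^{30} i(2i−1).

6394

Σ i(2i−1) = 2Σi² − Σi over i = 27..30.
Σi = 465 − 351 = 114 and Σi² = 9455 − 6201 = 3254.
2·3254 − 1·114 = 6394.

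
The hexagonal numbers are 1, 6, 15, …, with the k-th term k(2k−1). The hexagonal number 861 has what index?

21

Set n(2n−1) = 861, giving 2n² − n − 861 = 0.
The discriminant is 1 + 8·861 = 6889, and √6889 = 83.
So n = (1 + 83) / 4 = 84/4 = 21.
Check: 21·(2·21 − 1) = 861. ✓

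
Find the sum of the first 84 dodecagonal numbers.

991270

Σ i(5i−4) = 5Σi² − 4Σi over i = 1..84.
Σi = 3570 and Σi² = 201110.
5·201110 − 4·3570 = 991270.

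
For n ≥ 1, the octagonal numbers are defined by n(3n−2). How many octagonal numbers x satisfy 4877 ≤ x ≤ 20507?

The n-th octagonal number is n(3n−2).
Smallest index with value ≥ 4877: n = 41 (giving 4961).
Largest index with value ≤ 20507: n = 83 (giving 20501).
Indices 41 through 83: 43 terms.

43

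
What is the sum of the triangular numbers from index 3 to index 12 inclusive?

Σ i(i+1)/2 = (Σi² + Σi) / 2 over i = 3..12.
Σi = 78 − 3 = 75 and Σi² = 650 − 5 = 645.
(1·645 + 1·75) / 2 = 720/2 = 360.

360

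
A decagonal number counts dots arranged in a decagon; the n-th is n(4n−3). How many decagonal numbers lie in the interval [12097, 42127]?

48

The n-th decagonal number is n(4n−3).
Smallest index with value ≥ 12097: n = 56 (giving 12376).
Largest index with value ≤ 42127: n = 103 (giving 42127).
Indices 56 through 103: 48 terms.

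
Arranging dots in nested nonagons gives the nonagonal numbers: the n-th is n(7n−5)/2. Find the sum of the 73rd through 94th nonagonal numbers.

Σ i(7i−5)/2 = (7Σi² − 5Σi) / 2 over i = 73..94.
Σi = 4465 − 2628 = 1837 and Σi² = 281295 − 127020 = 154275.
(7·154275 − 5·1837) / 2 = 1070740/2 = 535370.

535370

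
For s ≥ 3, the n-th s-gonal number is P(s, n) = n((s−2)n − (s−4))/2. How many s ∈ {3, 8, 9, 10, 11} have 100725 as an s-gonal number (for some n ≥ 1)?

s = 3: P(3, 448) = 100576 and P(3, 449) = 101025; 100725 is not s-gonal.
s = 8: P(8, 183) = 100101 and P(8, 184) = 101200; 100725 is not s-gonal.
s = 9: P(9, 170) = 100725. ✓
s = 10: P(10, 159) = 100647 and P(10, 160) = 101920; 100725 is not s-gonal.
s = 11: P(11, 150) = 100725. ✓
Hits: s ∈ {9, 11} → 2.

2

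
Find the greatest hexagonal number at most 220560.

220116

Solve n(2n−1) ≤ 220560 for integer n.
n = 332 gives 220116 ≤ 220560, while n = 333 gives 221445 > 220560; so the answer is 220116.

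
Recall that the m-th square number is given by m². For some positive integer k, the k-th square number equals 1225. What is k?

35

We need n² = 1225, so n = √1225 = 35.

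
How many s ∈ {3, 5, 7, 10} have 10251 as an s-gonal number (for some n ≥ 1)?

1

s = 3: P(3, 142) = 10153 and P(3, 143) = 10296; 10251 is not s-gonal.
s = 5: P(5, 82) = 10045 and P(5, 83) = 10292; 10251 is not s-gonal.
s = 7: P(7, 64) = 10144 and P(7, 65) = 10465; 10251 is not s-gonal.
s = 10: P(10, 51) = 10251. ✓
Hits: s ∈ {10} → 1.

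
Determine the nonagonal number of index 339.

The 339th nonagonal number is n(7n−5)/2 with n = 339.
339·(7·339 − 5)/2 = 339·2368/2 = 339·1184 = 401376.

401376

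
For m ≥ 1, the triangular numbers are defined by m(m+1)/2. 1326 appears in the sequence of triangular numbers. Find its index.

Set n(n+1)/2 = 1326, giving n² + n − 2652 = 0.
The discriminant is 1 + 8·1326 = 10609, and √10609 = 103.
So n = (-1 + 103) / 2 = 102/2 = 51.

51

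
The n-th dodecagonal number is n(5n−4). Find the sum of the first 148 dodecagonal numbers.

5413766

Σ i(5i−4) = 5Σi² − 4Σi over i = 1..148.
Σi = 11026 and Σi² = 1091574.
5·1091574 − 4·11026 = 5413766.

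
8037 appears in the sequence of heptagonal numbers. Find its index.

57

Set n(5n−3)/2 = 8037, giving 5n² − 3n − 16074 = 0.
The discriminant is 9 + 40·8037 = 321489, and √321489 = 567.
So n = (3 + 567) / 10 = 570/10 = 57.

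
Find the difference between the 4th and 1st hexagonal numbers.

27

4·(2·4 − 1) = 28 and 1·(2·1 − 1) = 1.
Difference: 28 − 1 = 27.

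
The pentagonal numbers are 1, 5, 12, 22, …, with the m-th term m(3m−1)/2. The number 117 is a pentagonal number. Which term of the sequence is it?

Set n(3n−1)/2 = 117, giving 3n² − n − 234 = 0.
So n = (1 + 53) / 6 = 54/6 = 9.

9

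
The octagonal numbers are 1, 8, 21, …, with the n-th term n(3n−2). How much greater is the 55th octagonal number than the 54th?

Consecutive octagonal numbers differ by 6n − 5: here 6·55 − 5 = 325.

325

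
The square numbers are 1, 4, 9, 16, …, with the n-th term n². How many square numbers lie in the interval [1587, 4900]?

The n-th square number is n².
Smallest index with value ≥ 1587: n = 40 (giving 1600).
Largest index with value ≤ 4900: n = 70 (giving 4900).
Indices 40 through 70: 31 terms.

31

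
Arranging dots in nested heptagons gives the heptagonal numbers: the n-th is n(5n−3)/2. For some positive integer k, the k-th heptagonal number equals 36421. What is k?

Set n(5n−3)/2 = 36421, giving 5n² − 3n − 72842 = 0.
The discriminant is 9 + 40·36421 = 1456849, and √1456849 = 1207.
So n = (3 + 1207) / 10 = 1210/10 = 121.

121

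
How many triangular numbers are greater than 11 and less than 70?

The n-th triangular number is n(n+1)/2.
Smallest index with value > 11: n = 5 (giving 15).
Largest index with value < 70: n = 11 (giving 66).
Indices 5 through 11: 7 terms.

7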